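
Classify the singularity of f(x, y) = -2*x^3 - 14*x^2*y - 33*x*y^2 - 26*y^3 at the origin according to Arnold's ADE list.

D_4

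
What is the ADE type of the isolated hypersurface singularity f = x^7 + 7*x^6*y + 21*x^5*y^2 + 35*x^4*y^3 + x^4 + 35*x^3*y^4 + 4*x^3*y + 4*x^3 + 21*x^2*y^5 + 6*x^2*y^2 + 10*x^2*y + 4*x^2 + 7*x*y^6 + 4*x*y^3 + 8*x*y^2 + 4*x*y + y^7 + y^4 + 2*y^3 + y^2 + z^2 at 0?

The Hessian of f at 0 is [[8, 4, 0], [4, 2, 0], [0, 0, 2]] with rank 2, so corank 1. A Groebner basis of the Jacobian ideal J(f) in C{x,y,z} is {-448*x*y/3 - 640*x/3 + y^4 - 16*y^3/3 - 304*y^2/3 - 320*y/3, x*y^2 + 16*x*y/3 + 16*x/3 + 5*y^3/6 + 10*y^2/3 + 8*y/3, x^2 + 2*x*y + 2*x + y^2 + y, z}; counting standard monomials gives mu = 6. Corank 1: A-series; mu = 6 gives A_6.

A6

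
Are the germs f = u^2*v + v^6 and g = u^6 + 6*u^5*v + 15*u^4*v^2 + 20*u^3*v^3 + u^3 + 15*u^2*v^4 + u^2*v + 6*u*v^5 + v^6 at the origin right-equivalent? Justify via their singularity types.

Yes.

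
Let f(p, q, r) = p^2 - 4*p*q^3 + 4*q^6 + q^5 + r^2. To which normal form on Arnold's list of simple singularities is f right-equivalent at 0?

The Hessian of f at 0 is [[2, 0, 0], [0, 0, 0], [0, 0, 2]] with rank 2, so corank 1. A Groebner basis of the Jacobian ideal J(f) in C{p,q,r} is {-p/2 + q^3, p^2, p*q, r}; counting standard monomials gives mu = 4. Corank 1: A-series; mu = 4 gives A_4.

A_{4}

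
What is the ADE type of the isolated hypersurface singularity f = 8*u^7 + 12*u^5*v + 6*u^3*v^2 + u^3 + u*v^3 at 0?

E_7

The Hessian of f at 0 has rank 0. Corank 2; j^3 = u^3 is a perfect cube, so E-series; the 4-jet and mu = 7 give E_7.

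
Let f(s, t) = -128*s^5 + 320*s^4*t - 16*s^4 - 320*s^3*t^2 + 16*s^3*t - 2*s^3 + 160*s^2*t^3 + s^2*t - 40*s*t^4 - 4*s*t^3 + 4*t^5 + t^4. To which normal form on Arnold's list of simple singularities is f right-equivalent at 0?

The Hessian of f at 0 has rank 0. Corank 2; j^3 = -s^2*(2*s - t) has shape L^2 M (L != M), so D-series; mu = 5 gives D_5.

D_5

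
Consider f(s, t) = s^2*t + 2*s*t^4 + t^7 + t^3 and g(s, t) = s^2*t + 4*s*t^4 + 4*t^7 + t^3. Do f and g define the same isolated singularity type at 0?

The Hessian of f at 0 is [[0, 0], [0, 0]] with rank 0, so corank 2. A Groebner basis of the Jacobian ideal J(f) in C{s,t} is {t^3, s^2 + 3*t^2, s*t}; counting standard monomials gives mu = 4. Corank 2; j^3 = t*(s^2 + t^2) splits into three distinct lines over C (the quadratic factor has nonzero discriminant), so D_4. The Hessian of g at 0 is [[0, 0], [0, 0]] with rank 0, so corank 2. A Groebner basis of the Jacobian ideal J(g) in C{s,t} is {t^3, s^2 + 3*t^2, s*t}; counting standard monomials gives mu = 4. Corank 2; j^3 = t*(s^2 + t^2) splits into three distinct lines over C (the quadratic factor has nonzero discriminant), so D_4. Both have type D_4, hence right-equivalent.

Yes.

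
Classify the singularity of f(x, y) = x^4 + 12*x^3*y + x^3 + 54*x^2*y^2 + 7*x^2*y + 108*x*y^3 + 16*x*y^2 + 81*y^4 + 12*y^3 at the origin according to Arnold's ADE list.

D5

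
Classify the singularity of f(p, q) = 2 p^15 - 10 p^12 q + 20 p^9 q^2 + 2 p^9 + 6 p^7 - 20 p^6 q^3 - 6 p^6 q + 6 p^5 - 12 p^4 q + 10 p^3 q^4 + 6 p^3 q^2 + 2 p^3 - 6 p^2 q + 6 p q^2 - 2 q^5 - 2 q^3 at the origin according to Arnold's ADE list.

The Hessian of f at 0 has rank 0. Corank 2; j^3 = 2*(p - q)^3 is a perfect cube, so E-series; the 5-jet and mu = 8 give E_8.

E_{8}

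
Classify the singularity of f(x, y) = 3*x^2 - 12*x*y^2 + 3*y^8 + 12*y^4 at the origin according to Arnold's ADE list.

A7

The Hessian of f at 0 has rank 1. Corank 1: A-series; mu = 7 gives A_7.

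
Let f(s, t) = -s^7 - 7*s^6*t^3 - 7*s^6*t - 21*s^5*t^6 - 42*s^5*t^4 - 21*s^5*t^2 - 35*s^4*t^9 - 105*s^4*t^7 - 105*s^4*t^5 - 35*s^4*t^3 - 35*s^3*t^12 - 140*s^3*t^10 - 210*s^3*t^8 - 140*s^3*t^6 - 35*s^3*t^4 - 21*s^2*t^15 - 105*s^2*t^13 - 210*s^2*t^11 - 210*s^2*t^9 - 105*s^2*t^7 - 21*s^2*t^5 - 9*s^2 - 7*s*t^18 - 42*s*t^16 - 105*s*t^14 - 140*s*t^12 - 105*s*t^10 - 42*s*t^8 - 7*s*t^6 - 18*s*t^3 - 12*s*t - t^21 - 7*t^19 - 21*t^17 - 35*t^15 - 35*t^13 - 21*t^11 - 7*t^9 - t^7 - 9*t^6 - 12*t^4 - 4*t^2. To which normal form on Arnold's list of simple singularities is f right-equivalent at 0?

A6

The Hessian of f at 0 has rank 1. Corank 1: A-series; mu = 6 gives A_6.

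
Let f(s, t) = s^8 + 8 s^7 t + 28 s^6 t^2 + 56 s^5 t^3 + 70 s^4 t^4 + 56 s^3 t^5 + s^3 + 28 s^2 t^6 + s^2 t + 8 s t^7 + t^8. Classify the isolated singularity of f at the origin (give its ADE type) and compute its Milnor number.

Type D_{9}, Milnor number mu = 9.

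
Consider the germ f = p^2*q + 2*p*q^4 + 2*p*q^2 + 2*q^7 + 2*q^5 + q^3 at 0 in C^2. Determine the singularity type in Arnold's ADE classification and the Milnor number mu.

Type D_{8}, Milnor number mu = 8.

The Hessian of f at 0 has rank 0. Corank 2; j^3 = q*(p + q)^2 has shape L^2 M (L != M), so D-series; mu = 8 gives D_8.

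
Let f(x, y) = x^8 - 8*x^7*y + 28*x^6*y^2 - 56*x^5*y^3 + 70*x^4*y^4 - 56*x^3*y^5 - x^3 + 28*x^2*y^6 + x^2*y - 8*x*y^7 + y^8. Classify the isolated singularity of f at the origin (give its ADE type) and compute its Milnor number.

Type D_{9}, Milnor number mu = 9.

The Hessian of f at 0 is [[0, 0], [0, 0]] with rank 0, so corank 2. A Groebner basis of the Jacobian ideal J(f) in C{x,y} is {x*y/8 + y^7, x*y^2, x^2 - x*y}; counting standard monomials gives mu = 9. Corank 2; j^3 = -x^2*(x - y) has shape L^2 M (L != M), so D-series; mu = 9 gives D_9.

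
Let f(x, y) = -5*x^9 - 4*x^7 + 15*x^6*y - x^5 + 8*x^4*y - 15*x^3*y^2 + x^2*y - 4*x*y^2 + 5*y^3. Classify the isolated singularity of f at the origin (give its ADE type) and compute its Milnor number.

Type D4, Milnor number mu = 4.

The Hessian of f at 0 has rank 0. Corank 2; j^3 = y*(x^2 - 4*x*y + 5*y^2) splits into three distinct lines over C (the quadratic factor has nonzero discriminant), so D_4.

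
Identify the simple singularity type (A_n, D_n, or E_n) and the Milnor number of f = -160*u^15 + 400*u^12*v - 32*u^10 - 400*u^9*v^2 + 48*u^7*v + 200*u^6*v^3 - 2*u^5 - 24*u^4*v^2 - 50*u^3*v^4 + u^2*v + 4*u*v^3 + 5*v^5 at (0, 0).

Type D_{6}, Milnor number mu = 6.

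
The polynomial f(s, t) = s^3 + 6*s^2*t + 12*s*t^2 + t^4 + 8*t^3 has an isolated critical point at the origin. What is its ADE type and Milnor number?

Type E_{6}, Milnor number mu = 6.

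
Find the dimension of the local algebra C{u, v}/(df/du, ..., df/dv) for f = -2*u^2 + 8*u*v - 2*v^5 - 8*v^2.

4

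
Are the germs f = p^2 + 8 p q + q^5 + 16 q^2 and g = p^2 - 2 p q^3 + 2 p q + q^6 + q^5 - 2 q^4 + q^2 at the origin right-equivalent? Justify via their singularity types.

The Hessian of f at 0 is [[2, 8], [8, 32]] with rank 1, so corank 1. A Groebner basis of the Jacobian ideal J(f) in C{p,q} is {q^4, p + 4*q}; counting standard monomials gives mu = 4. Corank 1: A-series; mu = 4 gives A_4. The Hessian of g at 0 is [[2, 2], [2, 2]] with rank 1, so corank 1. A Groebner basis of the Jacobian ideal J(g) in C{p,q} is {-p + q^3 - q, p^2 - q^2, p*q + q^2}; counting standard monomials gives mu = 4. Corank 1: A-series; mu = 4 gives A_4. Both have type A_4, hence right-equivalent.

Yes.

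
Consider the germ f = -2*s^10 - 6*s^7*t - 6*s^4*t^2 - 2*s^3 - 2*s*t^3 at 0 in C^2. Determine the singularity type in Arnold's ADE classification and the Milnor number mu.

The Hessian of f at 0 is [[0, 0], [0, 0]] with rank 0, so corank 2. A Groebner basis of the Jacobian ideal J(f) in C{s,t} is {s^3, s*t^2, 3*s^2 + t^3}; counting standard monomials gives mu = 7. Corank 2; j^3 = -2*s^3 is a perfect cube, so E-series; the 4-jet and mu = 7 give E_7.

Type E7, Milnor number mu = 7.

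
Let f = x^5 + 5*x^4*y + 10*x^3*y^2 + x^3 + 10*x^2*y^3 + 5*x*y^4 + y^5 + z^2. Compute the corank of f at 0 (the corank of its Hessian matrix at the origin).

2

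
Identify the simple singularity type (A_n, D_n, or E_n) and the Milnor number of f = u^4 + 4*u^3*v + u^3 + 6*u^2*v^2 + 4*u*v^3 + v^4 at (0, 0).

Type E_6, Milnor number mu = 6.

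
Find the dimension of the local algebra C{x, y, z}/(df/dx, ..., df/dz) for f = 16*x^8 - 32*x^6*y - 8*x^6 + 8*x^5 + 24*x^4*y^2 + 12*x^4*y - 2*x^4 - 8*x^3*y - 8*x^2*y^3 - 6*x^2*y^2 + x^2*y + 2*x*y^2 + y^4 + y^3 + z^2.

5

The Hessian of f at 0 has rank 1. Corank 2; j^3 = y*(x + y)^2 has shape L^2 M (L != M), so D-series; mu = 5 gives D_5.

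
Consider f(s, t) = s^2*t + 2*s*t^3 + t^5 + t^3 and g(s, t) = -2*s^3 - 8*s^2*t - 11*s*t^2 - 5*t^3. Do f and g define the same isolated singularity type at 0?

Yes.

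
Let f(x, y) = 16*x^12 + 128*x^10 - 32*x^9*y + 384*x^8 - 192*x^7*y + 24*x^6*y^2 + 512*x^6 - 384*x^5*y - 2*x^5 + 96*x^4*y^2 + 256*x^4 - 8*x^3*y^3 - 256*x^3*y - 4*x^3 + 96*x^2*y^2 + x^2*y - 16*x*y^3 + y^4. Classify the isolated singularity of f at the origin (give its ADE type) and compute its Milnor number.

Type D_5, Milnor number mu = 5.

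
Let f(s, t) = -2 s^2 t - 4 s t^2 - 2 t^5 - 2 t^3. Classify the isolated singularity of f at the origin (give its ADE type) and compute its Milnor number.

Type D_6, Milnor number mu = 6.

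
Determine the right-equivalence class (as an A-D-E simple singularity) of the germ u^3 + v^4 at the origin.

E6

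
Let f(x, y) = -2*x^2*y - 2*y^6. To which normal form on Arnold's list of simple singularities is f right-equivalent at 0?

The Hessian of f at 0 is [[0, 0], [0, 0]] with rank 0, so corank 2. A Groebner basis of the Jacobian ideal J(f) in C{x,y} is {x^2/6 + y^5, x^3, x*y}; counting standard monomials gives mu = 7. Corank 2; j^3 = -2*x^2*y has shape L^2 M (L != M), so D-series; mu = 7 gives D_7.

D_7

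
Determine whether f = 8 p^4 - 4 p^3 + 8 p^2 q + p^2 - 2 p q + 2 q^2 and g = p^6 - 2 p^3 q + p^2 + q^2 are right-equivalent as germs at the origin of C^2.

The Hessian of f at 0 has rank 2. Corank 0: nondegenerate Morse point, so A_1. The Hessian of g at 0 has rank 2. Corank 0: nondegenerate Morse point, so A_1. Both have type A_1, hence right-equivalent.

Yes.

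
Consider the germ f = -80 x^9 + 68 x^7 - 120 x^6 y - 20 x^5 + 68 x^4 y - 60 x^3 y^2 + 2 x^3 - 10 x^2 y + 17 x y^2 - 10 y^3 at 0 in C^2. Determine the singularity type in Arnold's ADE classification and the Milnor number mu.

The Hessian of f at 0 is [[0, 0], [0, 0]] with rank 0, so corank 2. A Groebner basis of the Jacobian ideal J(f) in C{x,y} is {y^3, x^2 - 11*y^2/2, x*y - 5*y^2/2}; counting standard monomials gives mu = 4. Corank 2; j^3 = (x - 2*y)*(2*x^2 - 6*x*y + 5*y^2) splits into three distinct lines over C (the quadratic factor has nonzero discriminant), so D_4.

Type D_{4}, Milnor number mu = 4.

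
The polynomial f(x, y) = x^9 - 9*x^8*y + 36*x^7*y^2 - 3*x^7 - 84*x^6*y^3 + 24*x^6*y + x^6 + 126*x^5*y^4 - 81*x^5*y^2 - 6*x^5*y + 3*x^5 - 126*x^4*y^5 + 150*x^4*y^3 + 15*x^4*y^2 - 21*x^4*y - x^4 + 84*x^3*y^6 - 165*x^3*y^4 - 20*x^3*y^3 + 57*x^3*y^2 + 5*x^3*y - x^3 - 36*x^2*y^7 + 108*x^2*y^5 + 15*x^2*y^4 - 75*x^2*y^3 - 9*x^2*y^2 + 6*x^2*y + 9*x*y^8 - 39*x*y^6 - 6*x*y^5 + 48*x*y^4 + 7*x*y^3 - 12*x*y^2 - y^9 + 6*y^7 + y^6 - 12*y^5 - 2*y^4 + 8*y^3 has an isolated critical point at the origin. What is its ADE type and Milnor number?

Type E_{7}, Milnor number mu = 7.

The Hessian of f at 0 is [[0, 0], [0, 0]] with rank 0, so corank 2. A Groebner basis of the Jacobian ideal J(f) in C{x,y} is {3*x^2 - 12*x*y + y^4 + y^3 + 12*y^2, x^3 + 18*x^2 - 72*x*y - 2*y^3 + 72*y^2, x^2*y + 7*x^2 - 28*x*y - 5*y^3/3 + 28*y^2, 2*x^2 + x*y^2 - 8*x*y - 4*y^3/3 + 8*y^2}; counting standard monomials gives mu = 7. Corank 2; j^3 = -(x - 2*y)^3 is a perfect cube, so E-series; the 4-jet and mu = 7 give E_7.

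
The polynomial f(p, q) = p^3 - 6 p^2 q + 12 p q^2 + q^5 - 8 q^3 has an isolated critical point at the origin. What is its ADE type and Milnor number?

Type E_{8}, Milnor number mu = 8.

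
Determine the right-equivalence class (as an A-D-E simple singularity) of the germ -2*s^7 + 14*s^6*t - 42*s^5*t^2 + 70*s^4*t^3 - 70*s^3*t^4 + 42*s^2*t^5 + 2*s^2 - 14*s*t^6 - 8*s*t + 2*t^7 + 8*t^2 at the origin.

The Hessian of f at 0 is [[4, -8], [-8, 16]] with rank 1, so corank 1. A Groebner basis of the Jacobian ideal J(f) in C{s,t} is {t^6, s - 2*t}; counting standard monomials gives mu = 6. Corank 1: A-series; mu = 6 gives A_6.

A6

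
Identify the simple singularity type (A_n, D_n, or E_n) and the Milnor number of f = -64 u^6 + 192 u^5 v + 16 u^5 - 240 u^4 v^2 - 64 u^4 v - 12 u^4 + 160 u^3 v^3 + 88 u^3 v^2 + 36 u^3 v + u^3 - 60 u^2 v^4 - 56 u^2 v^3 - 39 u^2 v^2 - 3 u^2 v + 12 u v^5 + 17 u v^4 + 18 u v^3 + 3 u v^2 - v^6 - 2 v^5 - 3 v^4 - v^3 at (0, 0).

Type E_{8}, Milnor number mu = 8.

The Hessian of f at 0 is [[0, 0], [0, 0]] with rank 0, so corank 2. A Groebner basis of the Jacobian ideal J(f) in C{u,v} is {7*u^2/16 + u*v^3 - 7*u*v^2/8 - 7*u*v/8 + 7*v^3/8 + 7*v^2/16, u^2/2 - u*v^2 - u*v + v^4 + v^3 + v^2/2, u^3 - 3*u^2/8 - 9*u*v^2/4 + 3*u*v/4 + 5*v^3/4 - 3*v^2/8, u^2*v - u^2/8 - 7*u*v^2/4 + u*v/4 + 3*v^3/4 - v^2/8}; counting standard monomials gives mu = 8. Corank 2; j^3 = (u - v)^3 is a perfect cube, so E-series; the 5-jet and mu = 8 give E_8.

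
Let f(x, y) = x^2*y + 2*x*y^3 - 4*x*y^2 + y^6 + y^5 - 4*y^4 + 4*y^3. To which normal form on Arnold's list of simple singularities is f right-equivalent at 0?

D_{7}

The Hessian of f at 0 has rank 0. Corank 2; j^3 = y*(x - 2*y)^2 has shape L^2 M (L != M), so D-series; mu = 7 gives D_7.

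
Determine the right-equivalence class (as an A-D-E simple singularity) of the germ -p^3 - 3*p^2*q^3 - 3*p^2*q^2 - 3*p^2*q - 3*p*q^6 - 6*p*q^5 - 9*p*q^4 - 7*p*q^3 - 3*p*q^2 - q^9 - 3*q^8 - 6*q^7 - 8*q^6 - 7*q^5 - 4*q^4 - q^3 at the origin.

E7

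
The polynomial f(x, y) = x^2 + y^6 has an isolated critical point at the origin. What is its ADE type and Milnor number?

Type A_5, Milnor number mu = 5.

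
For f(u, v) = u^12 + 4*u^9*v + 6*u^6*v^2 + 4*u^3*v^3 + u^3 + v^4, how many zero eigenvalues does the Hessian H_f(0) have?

2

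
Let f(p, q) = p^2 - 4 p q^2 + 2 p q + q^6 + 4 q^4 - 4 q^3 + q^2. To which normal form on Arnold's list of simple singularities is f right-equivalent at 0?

A_5

The Hessian of f at 0 has rank 1. Corank 1: A-series; mu = 5 gives A_5.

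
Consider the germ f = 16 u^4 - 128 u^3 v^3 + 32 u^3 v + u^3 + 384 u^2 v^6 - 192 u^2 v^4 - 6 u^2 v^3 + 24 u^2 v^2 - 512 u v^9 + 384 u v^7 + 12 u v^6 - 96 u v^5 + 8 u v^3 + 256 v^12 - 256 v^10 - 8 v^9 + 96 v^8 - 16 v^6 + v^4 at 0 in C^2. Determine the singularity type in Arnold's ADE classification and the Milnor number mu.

Type E6, Milnor number mu = 6.

The Hessian of f at 0 has rank 0. Corank 2; j^3 = u^3 is a perfect cube, so E-series; the 4-jet and mu = 6 give E_6.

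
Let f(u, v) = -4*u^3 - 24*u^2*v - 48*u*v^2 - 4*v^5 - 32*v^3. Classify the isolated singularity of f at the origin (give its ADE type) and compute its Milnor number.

Type E_{8}, Milnor number mu = 8.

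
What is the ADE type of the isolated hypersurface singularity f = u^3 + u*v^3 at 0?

E7

The Hessian of f at 0 has rank 0. Corank 2; j^3 = u^3 is a perfect cube, so E-series; the 4-jet and mu = 7 give E_7.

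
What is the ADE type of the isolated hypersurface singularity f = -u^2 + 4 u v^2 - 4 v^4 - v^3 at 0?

A_{2}

The Hessian of f at 0 has rank 1. Corank 1: A-series; mu = 2 gives A_2.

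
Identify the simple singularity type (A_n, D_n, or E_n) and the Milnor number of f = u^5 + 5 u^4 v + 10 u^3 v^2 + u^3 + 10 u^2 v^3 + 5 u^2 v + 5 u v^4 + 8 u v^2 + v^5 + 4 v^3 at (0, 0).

Type D_{6}, Milnor number mu = 6.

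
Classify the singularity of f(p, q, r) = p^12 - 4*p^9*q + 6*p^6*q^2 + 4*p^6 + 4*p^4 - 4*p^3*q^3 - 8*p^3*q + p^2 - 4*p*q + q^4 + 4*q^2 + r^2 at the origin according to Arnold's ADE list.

The Hessian of f at 0 is [[2, -4, 0], [-4, 8, 0], [0, 0, 2]] with rank 2, so corank 1. A Groebner basis of the Jacobian ideal J(f) in C{p,q,r} is {q^3, p - 2*q, r}; counting standard monomials gives mu = 3. Corank 1: A-series; mu = 3 gives A_3.

A3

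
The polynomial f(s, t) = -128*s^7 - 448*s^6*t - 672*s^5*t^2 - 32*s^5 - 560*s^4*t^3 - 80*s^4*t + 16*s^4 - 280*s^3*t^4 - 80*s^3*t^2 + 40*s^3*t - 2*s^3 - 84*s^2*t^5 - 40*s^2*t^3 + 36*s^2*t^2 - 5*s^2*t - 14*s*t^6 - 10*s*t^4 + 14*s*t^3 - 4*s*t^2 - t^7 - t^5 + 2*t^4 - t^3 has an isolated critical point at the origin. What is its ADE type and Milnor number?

Type D8, Milnor number mu = 8.

The Hessian of f at 0 has rank 0. Corank 2; j^3 = -(s + t)^2*(2*s + t) has shape L^2 M (L != M), so D-series; mu = 8 gives D_8.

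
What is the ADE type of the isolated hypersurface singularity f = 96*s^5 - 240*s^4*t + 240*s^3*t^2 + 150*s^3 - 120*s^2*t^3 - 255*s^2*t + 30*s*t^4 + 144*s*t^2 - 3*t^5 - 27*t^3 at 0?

The Hessian of f at 0 has rank 0. Corank 2; j^3 = 3*(2*s - t)*(5*s - 3*t)^2 has shape L^2 M (L != M), so D-series; mu = 6 gives D_6.

D6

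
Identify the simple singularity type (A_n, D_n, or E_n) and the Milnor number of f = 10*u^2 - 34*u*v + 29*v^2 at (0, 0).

Type A_{1}, Milnor number mu = 1.

The Hessian of f at 0 has rank 2. Corank 0: nondegenerate Morse point, so A_1.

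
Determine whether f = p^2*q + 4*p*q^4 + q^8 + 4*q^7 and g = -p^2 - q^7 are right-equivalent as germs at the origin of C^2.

The Hessian of f at 0 is [[0, 0], [0, 0]] with rank 0, so corank 2. A Groebner basis of the Jacobian ideal J(f) in C{p,q} is {p^2*q^2, p^2*q + p^2/2 + p*q^3, p*q/2 + q^4, p^3}; counting standard monomials gives mu = 9. Corank 2; j^3 = p^2*q has shape L^2 M (L != M), so D-series; mu = 9 gives D_9. The Hessian of g at 0 is [[-2, 0], [0, 0]] with rank 1, so corank 1. A Groebner basis of the Jacobian ideal J(g) in C{p,q} is {q^6, p}; counting standard monomials gives mu = 6. Corank 1: A-series; mu = 6 gives A_6. f is D_9 but g is A_6, hence not right-equivalent.

No.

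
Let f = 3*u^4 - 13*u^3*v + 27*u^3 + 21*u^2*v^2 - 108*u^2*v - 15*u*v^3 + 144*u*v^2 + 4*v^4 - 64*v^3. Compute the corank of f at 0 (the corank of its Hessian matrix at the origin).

2

Hessian at 0 has rank 0.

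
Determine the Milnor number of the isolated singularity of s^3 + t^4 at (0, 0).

6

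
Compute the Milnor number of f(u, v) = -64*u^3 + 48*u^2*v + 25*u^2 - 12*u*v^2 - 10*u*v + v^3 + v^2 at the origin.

The Hessian of f at 0 is [[50, -10], [-10, 2]] with rank 1, so corank 1. A Groebner basis of the Jacobian ideal J(f) in C{u,v} is {v^2, u - v/5}; counting standard monomials gives mu = 2. Corank 1: A-series; mu = 2 gives A_2.

2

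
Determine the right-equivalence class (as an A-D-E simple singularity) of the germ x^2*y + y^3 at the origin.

D_4

The Hessian of f at 0 is [[0, 0], [0, 0]] with rank 0, so corank 2. A Groebner basis of the Jacobian ideal J(f) in C{x,y} is {y^3, x^2 + 3*y^2, x*y}; counting standard monomials gives mu = 4. Corank 2; j^3 = y*(x^2 + y^2) splits into three distinct lines over C (the quadratic factor has nonzero discriminant), so D_4.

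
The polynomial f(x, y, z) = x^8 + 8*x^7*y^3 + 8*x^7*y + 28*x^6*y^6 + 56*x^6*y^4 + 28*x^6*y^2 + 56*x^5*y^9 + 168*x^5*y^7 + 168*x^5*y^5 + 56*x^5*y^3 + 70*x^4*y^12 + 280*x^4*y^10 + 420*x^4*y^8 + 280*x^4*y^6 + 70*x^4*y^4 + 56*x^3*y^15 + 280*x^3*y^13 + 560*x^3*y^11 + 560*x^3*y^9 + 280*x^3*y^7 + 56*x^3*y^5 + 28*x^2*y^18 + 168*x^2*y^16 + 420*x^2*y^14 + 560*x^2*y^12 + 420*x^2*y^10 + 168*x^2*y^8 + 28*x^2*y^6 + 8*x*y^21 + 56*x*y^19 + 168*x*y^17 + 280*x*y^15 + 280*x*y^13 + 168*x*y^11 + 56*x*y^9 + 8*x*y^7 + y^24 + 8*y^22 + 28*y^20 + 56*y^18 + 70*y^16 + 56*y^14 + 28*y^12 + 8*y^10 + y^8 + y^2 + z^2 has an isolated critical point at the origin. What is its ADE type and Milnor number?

The Hessian of f at 0 has rank 2. Corank 1: A-series; mu = 7 gives A_7.

Type A_{7}, Milnor number mu = 7.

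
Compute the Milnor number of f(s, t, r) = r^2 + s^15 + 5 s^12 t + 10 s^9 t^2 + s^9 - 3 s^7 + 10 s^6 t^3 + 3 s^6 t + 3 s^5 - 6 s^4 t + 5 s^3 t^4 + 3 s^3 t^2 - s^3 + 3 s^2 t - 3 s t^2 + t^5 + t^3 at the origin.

The Hessian of f at 0 has rank 1. Corank 2; j^3 = -(s - t)^3 is a perfect cube, so E-series; the 5-jet and mu = 8 give E_8.

8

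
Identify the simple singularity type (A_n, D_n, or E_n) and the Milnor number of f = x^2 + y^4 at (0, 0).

The Hessian of f at 0 is [[2, 0], [0, 0]] with rank 1, so corank 1. A Groebner basis of the Jacobian ideal J(f) in C{x,y} is {y^3, x}; counting standard monomials gives mu = 3. Corank 1: A-series; mu = 3 gives A_3.

Type A3, Milnor number mu = 3.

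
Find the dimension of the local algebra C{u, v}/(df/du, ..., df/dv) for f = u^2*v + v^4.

5

The Hessian of f at 0 has rank 0. Corank 2; j^3 = u^2*v has shape L^2 M (L != M), so D-series; mu = 5 gives D_5.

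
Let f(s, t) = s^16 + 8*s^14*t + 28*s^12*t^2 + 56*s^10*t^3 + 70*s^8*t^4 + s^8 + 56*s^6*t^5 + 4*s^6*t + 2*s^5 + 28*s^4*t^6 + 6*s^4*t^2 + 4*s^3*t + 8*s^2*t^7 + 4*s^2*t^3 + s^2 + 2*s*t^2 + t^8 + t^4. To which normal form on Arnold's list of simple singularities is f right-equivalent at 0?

A_{7}

The Hessian of f at 0 is [[2, 0], [0, 0]] with rank 1, so corank 1. A Groebner basis of the Jacobian ideal J(f) in C{s,t} is {-s^2 + t^4, s^3 - s*t/2 - t^3/2, s^2*t + s/2 + t^2/2, s^2 + s*t^2}; counting standard monomials gives mu = 7. Corank 1: A-series; mu = 7 gives A_7.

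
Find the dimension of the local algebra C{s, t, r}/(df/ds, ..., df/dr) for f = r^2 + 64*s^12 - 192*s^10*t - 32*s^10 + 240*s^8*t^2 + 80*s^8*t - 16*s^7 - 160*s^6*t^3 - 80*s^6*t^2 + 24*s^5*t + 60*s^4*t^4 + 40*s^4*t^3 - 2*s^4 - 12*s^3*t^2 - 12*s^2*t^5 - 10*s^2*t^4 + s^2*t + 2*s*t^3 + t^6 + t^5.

7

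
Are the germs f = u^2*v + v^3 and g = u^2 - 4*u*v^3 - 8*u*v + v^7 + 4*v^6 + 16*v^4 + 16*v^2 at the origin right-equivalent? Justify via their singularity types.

No.

The Hessian of f at 0 has rank 0. Corank 2; j^3 = v*(u^2 + v^2) splits into three distinct lines over C (the quadratic factor has nonzero discriminant), so D_4. The Hessian of g at 0 has rank 1. Corank 1: A-series; mu = 6 gives A_6. f is D_4 but g is A_6, hence not right-equivalent.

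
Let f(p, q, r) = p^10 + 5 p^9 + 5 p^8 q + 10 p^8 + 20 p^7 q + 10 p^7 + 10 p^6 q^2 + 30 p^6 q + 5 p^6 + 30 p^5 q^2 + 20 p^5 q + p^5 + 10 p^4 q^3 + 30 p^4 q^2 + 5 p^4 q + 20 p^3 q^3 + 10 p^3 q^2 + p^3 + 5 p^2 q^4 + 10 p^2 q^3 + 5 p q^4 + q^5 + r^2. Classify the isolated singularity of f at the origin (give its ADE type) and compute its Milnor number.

Type E8, Milnor number mu = 8.

The Hessian of f at 0 is [[0, 0, 0], [0, 0, 0], [0, 0, 2]] with rank 1, so corank 2. A Groebner basis of the Jacobian ideal J(f) in C{p,q,r} is {q^5, p*q^3 + q^4/4, p^2, r}; counting standard monomials gives mu = 8. Corank 2; j^3 = p^3 is a perfect cube, so E-series; the 5-jet and mu = 8 give E_8.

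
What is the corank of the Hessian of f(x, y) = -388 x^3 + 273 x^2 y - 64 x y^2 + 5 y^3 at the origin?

Hessian at 0 has rank 0.

2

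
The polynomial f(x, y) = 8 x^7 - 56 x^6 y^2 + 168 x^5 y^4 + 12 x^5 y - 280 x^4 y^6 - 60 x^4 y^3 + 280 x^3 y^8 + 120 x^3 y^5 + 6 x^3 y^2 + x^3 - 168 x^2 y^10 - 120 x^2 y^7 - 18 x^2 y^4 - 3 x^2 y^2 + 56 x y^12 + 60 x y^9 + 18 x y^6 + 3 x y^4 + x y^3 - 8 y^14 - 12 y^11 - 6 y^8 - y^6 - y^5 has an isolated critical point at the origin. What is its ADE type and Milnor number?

Type E_{7}, Milnor number mu = 7.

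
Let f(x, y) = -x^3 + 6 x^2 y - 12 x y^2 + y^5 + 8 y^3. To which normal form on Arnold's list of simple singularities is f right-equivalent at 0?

The Hessian of f at 0 has rank 0. Corank 2; j^3 = -(x - 2*y)^3 is a perfect cube, so E-series; the 5-jet and mu = 8 give E_8.

E_8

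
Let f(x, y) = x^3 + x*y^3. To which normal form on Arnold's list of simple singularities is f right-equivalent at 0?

E_7

The Hessian of f at 0 is [[0, 0], [0, 0]] with rank 0, so corank 2. A Groebner basis of the Jacobian ideal J(f) in C{x,y} is {x^3, x*y^2, 3*x^2 + y^3}; counting standard monomials gives mu = 7. Corank 2; j^3 = x^3 is a perfect cube, so E-series; the 4-jet and mu = 7 give E_7.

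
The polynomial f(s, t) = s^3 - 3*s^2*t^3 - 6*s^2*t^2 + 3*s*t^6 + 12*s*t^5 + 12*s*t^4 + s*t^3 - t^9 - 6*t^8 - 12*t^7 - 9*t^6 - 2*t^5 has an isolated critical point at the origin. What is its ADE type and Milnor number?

The Hessian of f at 0 has rank 0. Corank 2; j^3 = s^3 is a perfect cube, so E-series; the 4-jet and mu = 7 give E_7.

Type E7, Milnor number mu = 7.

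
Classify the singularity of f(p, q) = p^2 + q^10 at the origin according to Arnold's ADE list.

A_{9}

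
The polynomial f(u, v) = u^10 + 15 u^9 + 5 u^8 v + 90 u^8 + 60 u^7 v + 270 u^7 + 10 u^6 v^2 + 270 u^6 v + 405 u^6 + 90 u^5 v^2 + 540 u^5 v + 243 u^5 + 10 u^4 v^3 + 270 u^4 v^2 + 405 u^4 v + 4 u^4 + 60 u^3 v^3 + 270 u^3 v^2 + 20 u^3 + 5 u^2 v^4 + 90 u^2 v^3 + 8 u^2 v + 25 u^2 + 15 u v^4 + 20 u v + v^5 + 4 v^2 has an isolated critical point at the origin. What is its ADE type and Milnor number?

Type A4, Milnor number mu = 4.

The Hessian of f at 0 is [[50, 20], [20, 8]] with rank 1, so corank 1. A Groebner basis of the Jacobian ideal J(f) in C{u,v} is {3125*u/64 + v^3 + 25*v^2/8 + 625*v/32, u^2 + 5*u/2 + v, u*v - 25*u/8 + v^2/5 - 5*v/4}; counting standard monomials gives mu = 4. Corank 1: A-series; mu = 4 gives A_4.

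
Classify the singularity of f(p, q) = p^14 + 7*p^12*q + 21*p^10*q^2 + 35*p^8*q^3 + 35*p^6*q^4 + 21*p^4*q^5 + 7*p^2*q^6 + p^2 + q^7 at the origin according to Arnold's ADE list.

The Hessian of f at 0 has rank 1. Corank 1: A-series; mu = 6 gives A_6.

A6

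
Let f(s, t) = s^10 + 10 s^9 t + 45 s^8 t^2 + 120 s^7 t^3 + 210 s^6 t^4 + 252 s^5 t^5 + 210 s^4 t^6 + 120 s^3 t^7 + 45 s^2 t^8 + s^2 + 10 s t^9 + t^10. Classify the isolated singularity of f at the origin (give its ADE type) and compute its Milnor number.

Type A_{9}, Milnor number mu = 9.

The Hessian of f at 0 is [[2, 0], [0, 0]] with rank 1, so corank 1. A Groebner basis of the Jacobian ideal J(f) in C{s,t} is {t^9, s}; counting standard monomials gives mu = 9. Corank 1: A-series; mu = 9 gives A_9.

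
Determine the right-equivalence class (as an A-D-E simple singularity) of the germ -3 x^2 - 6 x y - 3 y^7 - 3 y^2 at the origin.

The Hessian of f at 0 has rank 1. Corank 1: A-series; mu = 6 gives A_6.

A6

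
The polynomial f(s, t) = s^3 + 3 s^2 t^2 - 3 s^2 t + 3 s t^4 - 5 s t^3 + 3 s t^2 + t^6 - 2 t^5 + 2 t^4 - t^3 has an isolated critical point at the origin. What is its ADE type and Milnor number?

Type E_7, Milnor number mu = 7.

The Hessian of f at 0 has rank 0. Corank 2; j^3 = (s - t)^3 is a perfect cube, so E-series; the 4-jet and mu = 7 give E_7.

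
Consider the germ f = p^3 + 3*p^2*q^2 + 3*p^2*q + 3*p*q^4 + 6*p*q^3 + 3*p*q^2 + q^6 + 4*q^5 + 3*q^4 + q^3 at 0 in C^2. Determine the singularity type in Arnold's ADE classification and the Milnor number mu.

Type E8, Milnor number mu = 8.

The Hessian of f at 0 is [[0, 0], [0, 0]] with rank 0, so corank 2. A Groebner basis of the Jacobian ideal J(f) in C{p,q} is {q^4, p^3 + 3*p^2*q - 3*p^2/2 - 3*p*q - 2*q^3 - 3*q^2/2, p^2/2 + p*q^2 + p*q + q^3 + q^2/2}; counting standard monomials gives mu = 8. Corank 2; j^3 = (p + q)^3 is a perfect cube, so E-series; the 5-jet and mu = 8 give E_8.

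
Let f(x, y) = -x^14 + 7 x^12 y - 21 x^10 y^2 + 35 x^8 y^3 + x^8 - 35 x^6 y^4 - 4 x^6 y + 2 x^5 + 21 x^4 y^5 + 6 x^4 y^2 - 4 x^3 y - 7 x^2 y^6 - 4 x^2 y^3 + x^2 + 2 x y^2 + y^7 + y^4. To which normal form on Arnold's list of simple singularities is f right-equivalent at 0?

A_6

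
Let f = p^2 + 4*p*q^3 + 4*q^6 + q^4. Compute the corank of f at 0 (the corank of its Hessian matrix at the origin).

Hessian at 0 has rank 1.

1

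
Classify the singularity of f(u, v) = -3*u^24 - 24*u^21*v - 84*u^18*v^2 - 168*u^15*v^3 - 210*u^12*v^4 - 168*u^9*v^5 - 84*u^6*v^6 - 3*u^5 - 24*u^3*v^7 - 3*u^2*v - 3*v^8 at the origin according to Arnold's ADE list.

D_9

The Hessian of f at 0 has rank 0. Corank 2; j^3 = -3*u^2*v has shape L^2 M (L != M), so D-series; mu = 9 gives D_9.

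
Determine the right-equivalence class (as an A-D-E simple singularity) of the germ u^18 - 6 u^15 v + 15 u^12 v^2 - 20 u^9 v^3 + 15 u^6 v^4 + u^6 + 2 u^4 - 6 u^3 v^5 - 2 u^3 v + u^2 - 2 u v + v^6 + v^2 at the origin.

The Hessian of f at 0 is [[2, -2], [-2, 2]] with rank 1, so corank 1. A Groebner basis of the Jacobian ideal J(f) in C{u,v} is {u*v^2 + u - v, u + v^3 - v, u^2 - 2*u*v + v^2}; counting standard monomials gives mu = 5. Corank 1: A-series; mu = 5 gives A_5.

A_{5}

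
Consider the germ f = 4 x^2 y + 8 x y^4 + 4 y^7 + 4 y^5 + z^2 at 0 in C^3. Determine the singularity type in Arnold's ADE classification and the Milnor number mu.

The Hessian of f at 0 has rank 1. Corank 2; j^3 = 4*x^2*y has shape L^2 M (L != M), so D-series; mu = 6 gives D_6.

Type D_{6}, Milnor number mu = 6.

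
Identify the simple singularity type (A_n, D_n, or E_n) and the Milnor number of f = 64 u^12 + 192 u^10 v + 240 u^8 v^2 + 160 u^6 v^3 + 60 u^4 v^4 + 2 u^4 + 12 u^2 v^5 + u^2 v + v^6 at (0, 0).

Type D7, Milnor number mu = 7.

The Hessian of f at 0 is [[0, 0], [0, 0]] with rank 0, so corank 2. A Groebner basis of the Jacobian ideal J(f) in C{u,v} is {u^2/6 + v^5, u^3, u*v}; counting standard monomials gives mu = 7. Corank 2; j^3 = u^2*v has shape L^2 M (L != M), so D-series; mu = 7 gives D_7.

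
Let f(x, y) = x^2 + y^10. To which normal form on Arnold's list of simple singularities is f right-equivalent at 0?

A_9

The Hessian of f at 0 is [[2, 0], [0, 0]] with rank 1, so corank 1. A Groebner basis of the Jacobian ideal J(f) in C{x,y} is {y^9, x}; counting standard monomials gives mu = 9. Corank 1: A-series; mu = 9 gives A_9.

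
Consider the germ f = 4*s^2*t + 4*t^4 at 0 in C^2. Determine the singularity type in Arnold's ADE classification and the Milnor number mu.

The Hessian of f at 0 is [[0, 0], [0, 0]] with rank 0, so corank 2. A Groebner basis of the Jacobian ideal J(f) in C{s,t} is {s^3, s^2/4 + t^3, s*t}; counting standard monomials gives mu = 5. Corank 2; j^3 = 4*s^2*t has shape L^2 M (L != M), so D-series; mu = 5 gives D_5.

Type D_{5}, Milnor number mu = 5.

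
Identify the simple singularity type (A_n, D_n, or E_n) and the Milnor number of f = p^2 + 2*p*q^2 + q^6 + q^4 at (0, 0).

The Hessian of f at 0 is [[2, 0], [0, 0]] with rank 1, so corank 1. A Groebner basis of the Jacobian ideal J(f) in C{p,q} is {p^3, p^2*q, p + q^2}; counting standard monomials gives mu = 5. Corank 1: A-series; mu = 5 gives A_5.

Type A_{5}, Milnor number mu = 5.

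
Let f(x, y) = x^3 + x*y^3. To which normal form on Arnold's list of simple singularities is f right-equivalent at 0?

The Hessian of f at 0 is [[0, 0], [0, 0]] with rank 0, so corank 2. A Groebner basis of the Jacobian ideal J(f) in C{x,y} is {x^3, x*y^2, 3*x^2 + y^3}; counting standard monomials gives mu = 7. Corank 2; j^3 = x^3 is a perfect cube, so E-series; the 4-jet and mu = 7 give E_7.

E_{7}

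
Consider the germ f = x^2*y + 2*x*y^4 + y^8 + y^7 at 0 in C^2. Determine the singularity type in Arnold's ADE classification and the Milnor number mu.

The Hessian of f at 0 has rank 0. Corank 2; j^3 = x^2*y has shape L^2 M (L != M), so D-series; mu = 9 gives D_9.

Type D_{9}, Milnor number mu = 9.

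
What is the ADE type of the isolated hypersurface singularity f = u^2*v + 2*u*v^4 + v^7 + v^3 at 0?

D_{4}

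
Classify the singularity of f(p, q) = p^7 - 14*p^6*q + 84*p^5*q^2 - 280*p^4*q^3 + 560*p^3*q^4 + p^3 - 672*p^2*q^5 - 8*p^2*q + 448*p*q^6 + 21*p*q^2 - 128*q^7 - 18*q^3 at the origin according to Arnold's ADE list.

D_8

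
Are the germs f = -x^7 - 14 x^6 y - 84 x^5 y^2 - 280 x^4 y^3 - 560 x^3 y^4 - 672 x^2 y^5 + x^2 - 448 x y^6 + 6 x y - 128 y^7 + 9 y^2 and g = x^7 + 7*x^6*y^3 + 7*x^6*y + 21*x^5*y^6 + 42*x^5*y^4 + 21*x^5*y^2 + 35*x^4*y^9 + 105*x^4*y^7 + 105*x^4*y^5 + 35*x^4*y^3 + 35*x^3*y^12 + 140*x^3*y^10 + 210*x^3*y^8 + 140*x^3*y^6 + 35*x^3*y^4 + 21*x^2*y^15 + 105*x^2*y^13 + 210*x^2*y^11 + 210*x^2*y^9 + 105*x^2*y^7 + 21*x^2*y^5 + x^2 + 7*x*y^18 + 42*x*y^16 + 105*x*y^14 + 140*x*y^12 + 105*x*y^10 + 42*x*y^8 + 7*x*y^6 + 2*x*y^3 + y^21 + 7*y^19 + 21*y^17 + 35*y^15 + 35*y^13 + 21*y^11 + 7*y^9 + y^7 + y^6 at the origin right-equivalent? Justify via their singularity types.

Yes.

The Hessian of f at 0 has rank 1. Corank 1: A-series; mu = 6 gives A_6. The Hessian of g at 0 has rank 1. Corank 1: A-series; mu = 6 gives A_6. Both have type A_6, hence right-equivalent.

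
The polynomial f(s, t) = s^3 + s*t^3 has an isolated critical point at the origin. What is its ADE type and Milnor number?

Type E_7, Milnor number mu = 7.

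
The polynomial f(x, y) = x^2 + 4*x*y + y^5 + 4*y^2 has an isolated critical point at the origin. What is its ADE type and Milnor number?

Type A_{4}, Milnor number mu = 4.

The Hessian of f at 0 has rank 1. Corank 1: A-series; mu = 4 gives A_4.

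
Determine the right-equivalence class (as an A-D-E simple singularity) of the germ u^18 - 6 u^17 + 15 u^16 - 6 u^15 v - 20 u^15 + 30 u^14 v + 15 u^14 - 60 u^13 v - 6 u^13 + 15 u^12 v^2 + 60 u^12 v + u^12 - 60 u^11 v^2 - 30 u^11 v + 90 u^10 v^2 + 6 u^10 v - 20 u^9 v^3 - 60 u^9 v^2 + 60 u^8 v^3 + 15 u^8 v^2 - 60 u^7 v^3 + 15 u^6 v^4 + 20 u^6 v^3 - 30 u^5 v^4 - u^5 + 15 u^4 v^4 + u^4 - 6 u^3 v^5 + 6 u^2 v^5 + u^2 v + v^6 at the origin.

The Hessian of f at 0 is [[0, 0], [0, 0]] with rank 0, so corank 2. A Groebner basis of the Jacobian ideal J(f) in C{u,v} is {u^2/6 + v^5, u^3, u*v}; counting standard monomials gives mu = 7. Corank 2; j^3 = u^2*v has shape L^2 M (L != M), so D-series; mu = 7 gives D_7.

D_7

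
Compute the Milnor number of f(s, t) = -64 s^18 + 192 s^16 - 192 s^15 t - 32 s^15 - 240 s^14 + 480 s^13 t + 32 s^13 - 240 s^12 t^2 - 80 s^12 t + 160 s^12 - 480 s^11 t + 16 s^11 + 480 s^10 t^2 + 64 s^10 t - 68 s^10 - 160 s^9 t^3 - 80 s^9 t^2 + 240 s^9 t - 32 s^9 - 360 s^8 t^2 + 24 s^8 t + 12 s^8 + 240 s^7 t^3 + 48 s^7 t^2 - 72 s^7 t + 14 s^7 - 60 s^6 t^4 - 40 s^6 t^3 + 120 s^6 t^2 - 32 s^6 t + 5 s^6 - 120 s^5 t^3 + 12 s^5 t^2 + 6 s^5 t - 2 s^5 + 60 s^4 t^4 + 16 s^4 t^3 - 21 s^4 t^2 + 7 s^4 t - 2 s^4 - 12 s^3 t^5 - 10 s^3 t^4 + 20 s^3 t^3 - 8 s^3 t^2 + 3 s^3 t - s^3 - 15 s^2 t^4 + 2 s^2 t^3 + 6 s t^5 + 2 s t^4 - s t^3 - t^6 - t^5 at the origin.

The Hessian of f at 0 has rank 0. Corank 2; j^3 = -s^3 is a perfect cube, so E-series; the 4-jet and mu = 7 give E_7.

7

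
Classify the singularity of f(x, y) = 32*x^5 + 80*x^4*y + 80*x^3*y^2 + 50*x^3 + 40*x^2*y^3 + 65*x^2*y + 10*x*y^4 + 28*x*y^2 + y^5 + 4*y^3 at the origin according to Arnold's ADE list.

D_{6}

The Hessian of f at 0 has rank 0. Corank 2; j^3 = (2*x + y)*(5*x + 2*y)^2 has shape L^2 M (L != M), so D-series; mu = 6 gives D_6.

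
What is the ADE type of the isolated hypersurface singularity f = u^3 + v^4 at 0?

E_6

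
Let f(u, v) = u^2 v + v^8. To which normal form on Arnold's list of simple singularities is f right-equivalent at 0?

D_{9}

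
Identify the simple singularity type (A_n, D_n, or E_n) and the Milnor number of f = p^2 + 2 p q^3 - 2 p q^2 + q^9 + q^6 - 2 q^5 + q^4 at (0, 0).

Type A_8, Milnor number mu = 8.

The Hessian of f at 0 has rank 1. Corank 1: A-series; mu = 8 gives A_8.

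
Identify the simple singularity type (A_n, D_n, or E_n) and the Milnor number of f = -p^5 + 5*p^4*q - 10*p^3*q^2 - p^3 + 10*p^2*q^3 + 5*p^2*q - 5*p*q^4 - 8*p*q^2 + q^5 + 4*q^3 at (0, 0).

Type D_6, Milnor number mu = 6.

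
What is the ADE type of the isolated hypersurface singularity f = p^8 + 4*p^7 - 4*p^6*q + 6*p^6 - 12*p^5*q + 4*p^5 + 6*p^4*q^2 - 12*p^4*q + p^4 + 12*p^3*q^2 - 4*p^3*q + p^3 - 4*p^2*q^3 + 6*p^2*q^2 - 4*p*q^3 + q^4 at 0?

The Hessian of f at 0 has rank 0. Corank 2; j^3 = p^3 is a perfect cube, so E-series; the 4-jet and mu = 6 give E_6.

E6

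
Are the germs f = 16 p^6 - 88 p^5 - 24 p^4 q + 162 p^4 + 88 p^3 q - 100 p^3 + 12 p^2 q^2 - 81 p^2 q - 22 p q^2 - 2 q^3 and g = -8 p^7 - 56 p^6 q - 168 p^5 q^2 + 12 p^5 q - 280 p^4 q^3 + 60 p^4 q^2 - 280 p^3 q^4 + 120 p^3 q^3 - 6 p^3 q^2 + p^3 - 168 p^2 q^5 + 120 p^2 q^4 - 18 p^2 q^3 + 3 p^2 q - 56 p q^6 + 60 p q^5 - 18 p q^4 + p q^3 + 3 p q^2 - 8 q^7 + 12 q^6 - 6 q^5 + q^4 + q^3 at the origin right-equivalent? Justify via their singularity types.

No.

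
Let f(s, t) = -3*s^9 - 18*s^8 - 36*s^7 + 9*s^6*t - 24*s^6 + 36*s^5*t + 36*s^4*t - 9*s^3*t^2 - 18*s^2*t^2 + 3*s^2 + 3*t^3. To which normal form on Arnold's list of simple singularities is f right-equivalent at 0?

A_{2}

The Hessian of f at 0 has rank 1. Corank 1: A-series; mu = 2 gives A_2.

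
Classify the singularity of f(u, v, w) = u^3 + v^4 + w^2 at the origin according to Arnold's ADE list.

E_6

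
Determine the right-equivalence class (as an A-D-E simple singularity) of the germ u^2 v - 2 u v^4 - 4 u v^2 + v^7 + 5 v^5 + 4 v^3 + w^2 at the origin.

D6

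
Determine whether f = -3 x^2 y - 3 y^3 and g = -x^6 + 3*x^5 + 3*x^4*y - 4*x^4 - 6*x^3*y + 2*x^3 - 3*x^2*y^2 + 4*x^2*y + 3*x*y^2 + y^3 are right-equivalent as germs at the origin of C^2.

The Hessian of f at 0 has rank 0. Corank 2; j^3 = -3*y*(x^2 + y^2) splits into three distinct lines over C (the quadratic factor has nonzero discriminant), so D_4. The Hessian of g at 0 has rank 0. Corank 2; j^3 = (x + y)*(2*x^2 + 2*x*y + y^2) splits into three distinct lines over C (the quadratic factor has nonzero discriminant), so D_4. Both have type D_4, hence right-equivalent.

Yes.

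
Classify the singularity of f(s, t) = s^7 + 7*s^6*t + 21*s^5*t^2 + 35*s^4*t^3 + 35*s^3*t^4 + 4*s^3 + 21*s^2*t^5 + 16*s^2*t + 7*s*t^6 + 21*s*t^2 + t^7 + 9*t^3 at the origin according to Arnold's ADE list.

The Hessian of f at 0 is [[0, 0], [0, 0]] with rank 0, so corank 2. A Groebner basis of the Jacobian ideal J(f) in C{s,t} is {128*s*t/7 + t^6 + 192*t^2/7, s*t^2 + 3*t^3/2, s^2 + 5*s*t/2 + 3*t^2/2}; counting standard monomials gives mu = 8. Corank 2; j^3 = (s + t)*(2*s + 3*t)^2 has shape L^2 M (L != M), so D-series; mu = 8 gives D_8.

D_8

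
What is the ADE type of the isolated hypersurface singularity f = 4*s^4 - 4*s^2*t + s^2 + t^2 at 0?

The Hessian of f at 0 is [[2, 0], [0, 2]] with rank 2, so corank 0. A Groebner basis of the Jacobian ideal J(f) in C{s,t} is {s, t}; counting standard monomials gives mu = 1. Corank 0: nondegenerate Morse point, so A_1.

A_1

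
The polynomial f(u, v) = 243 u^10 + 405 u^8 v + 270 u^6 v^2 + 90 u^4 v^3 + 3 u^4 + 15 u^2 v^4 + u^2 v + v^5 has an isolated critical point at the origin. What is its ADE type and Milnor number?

The Hessian of f at 0 is [[0, 0], [0, 0]] with rank 0, so corank 2. A Groebner basis of the Jacobian ideal J(f) in C{u,v} is {u^2/5 + v^4, u^3, u*v}; counting standard monomials gives mu = 6. Corank 2; j^3 = u^2*v has shape L^2 M (L != M), so D-series; mu = 6 gives D_6.

Type D6, Milnor number mu = 6.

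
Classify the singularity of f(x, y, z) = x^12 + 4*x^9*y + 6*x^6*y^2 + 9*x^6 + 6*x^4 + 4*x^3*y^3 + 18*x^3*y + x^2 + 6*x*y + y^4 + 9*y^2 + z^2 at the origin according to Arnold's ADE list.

The Hessian of f at 0 has rank 2. Corank 1: A-series; mu = 3 gives A_3.

A3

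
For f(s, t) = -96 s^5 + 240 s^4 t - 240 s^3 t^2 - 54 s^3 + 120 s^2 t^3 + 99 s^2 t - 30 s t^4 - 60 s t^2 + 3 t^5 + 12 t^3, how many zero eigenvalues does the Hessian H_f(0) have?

Hessian at 0 has rank 0.

2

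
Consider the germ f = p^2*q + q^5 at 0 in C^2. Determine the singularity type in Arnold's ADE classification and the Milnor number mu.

Type D_6, Milnor number mu = 6.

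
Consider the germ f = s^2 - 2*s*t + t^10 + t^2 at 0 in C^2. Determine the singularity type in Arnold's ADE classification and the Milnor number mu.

The Hessian of f at 0 is [[2, -2], [-2, 2]] with rank 1, so corank 1. A Groebner basis of the Jacobian ideal J(f) in C{s,t} is {t^9, s - t}; counting standard monomials gives mu = 9. Corank 1: A-series; mu = 9 gives A_9.

Type A9, Milnor number mu = 9.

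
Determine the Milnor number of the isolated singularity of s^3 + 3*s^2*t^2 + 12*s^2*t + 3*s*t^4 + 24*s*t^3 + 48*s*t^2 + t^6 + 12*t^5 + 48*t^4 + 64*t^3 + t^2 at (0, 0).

2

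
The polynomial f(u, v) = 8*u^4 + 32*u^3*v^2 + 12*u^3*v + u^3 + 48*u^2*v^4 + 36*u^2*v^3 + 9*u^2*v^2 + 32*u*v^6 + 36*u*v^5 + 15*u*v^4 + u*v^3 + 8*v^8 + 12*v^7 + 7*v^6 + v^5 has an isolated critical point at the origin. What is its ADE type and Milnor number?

The Hessian of f at 0 has rank 0. Corank 2; j^3 = u^3 is a perfect cube, so E-series; the 4-jet and mu = 7 give E_7.

Type E7, Milnor number mu = 7.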